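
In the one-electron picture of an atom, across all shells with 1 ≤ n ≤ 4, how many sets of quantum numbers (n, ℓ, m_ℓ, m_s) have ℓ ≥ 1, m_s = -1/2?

Per-shell orbital counts meeting the constraint:
n=2 → 3; n=3 → 8; n=4 → 15.
Orbitals: 3 + 8 + 15 = 26. With m_s fixed to -1/2 there is one state per orbital, so 26 states.

26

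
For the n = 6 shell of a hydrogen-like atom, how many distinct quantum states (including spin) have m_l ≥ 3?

For n = 6, l ranges over 0 … 5.
Orbitals with m_l ≥ 3, by l: l=3 → 1; l=4 → 2; l=5 → 3.
Orbitals: 1 + 2 + 3 = 6. Each orbital carries two spin states, so 6 × 2 = 12 states.

12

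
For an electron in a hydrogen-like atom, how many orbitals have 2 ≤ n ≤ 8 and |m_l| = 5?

Count contributing orbitals for each principal shell:
n=6 → 2; n=7 → 4; n=8 → 6.
Total orbitals: 2 + 4 + 6 = 12.

12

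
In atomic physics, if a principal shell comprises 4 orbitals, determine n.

n = 2

n² = 4 ⇒ n = 2.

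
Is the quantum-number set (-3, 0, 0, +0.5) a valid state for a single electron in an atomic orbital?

Not allowed

The principal quantum number must be a positive integer (n ≥ 1), but here n = -3.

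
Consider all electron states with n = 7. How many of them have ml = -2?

10

Contributions: l=2 → 1; l=3 → 1; l=4 → 1; l=5 → 1; l=6 → 1.
Orbitals: 1 + 1 + 1 + 1 + 1 = 5. Each orbital carries two spin states, so 5 × 2 = 10 states.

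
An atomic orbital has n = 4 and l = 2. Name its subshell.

4d

l = 2 corresponds to the letter 'd', so the subshell is 4d.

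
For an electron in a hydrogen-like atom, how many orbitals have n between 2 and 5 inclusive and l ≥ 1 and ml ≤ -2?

10

Go shell by shell, enumerating (l, ml) with l ≥ 1 and ml ≤ -2:
n=3 → 1; n=4 → 3; n=5 → 6.
Total orbitals: 1 + 3 + 6 = 10.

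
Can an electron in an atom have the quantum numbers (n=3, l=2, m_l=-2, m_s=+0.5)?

n = 3 is a positive integer. l = 2 satisfies 0 ≤ l ≤ n−1 = 2. m_l = -2 lies in the range −l … +l (here −2 … 2). m_s = +1/2 is one of ±1/2.
All four constraints are satisfied.

Valid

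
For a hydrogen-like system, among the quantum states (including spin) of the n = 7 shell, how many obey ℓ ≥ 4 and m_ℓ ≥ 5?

6

With n = 7 the allowed ℓ are 0, 1, …, 6.
Per ℓ-value: ℓ=5 → 1; ℓ=6 → 2.
Orbitals: 1 + 2 = 3. Each orbital carries two spin states, so 3 × 2 = 6 states.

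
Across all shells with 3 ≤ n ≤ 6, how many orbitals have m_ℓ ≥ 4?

4

Treat each shell separately and count matching orbitals:
n=5 → 1; n=6 → 3.
Total orbitals: 1 + 3 = 4.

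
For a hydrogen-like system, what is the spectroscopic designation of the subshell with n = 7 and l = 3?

l = 3 corresponds to the letter 'f', so the subshell is 7f.

7f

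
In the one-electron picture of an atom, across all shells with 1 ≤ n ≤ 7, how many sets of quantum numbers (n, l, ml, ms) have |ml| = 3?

40

Count contributing orbitals for each principal shell:
n=4 → 2; n=5 → 4; n=6 → 6; n=7 → 8.
Orbitals: 2 + 4 + 6 + 8 = 20. Including both spin states (ms = ±1/2) gives 2 × 20 = 40 states.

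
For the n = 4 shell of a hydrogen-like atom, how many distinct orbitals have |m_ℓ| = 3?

2

With n = 4 the allowed ℓ are 0, 1, …, 3.
The (ℓ, m_ℓ) pairs meeting |m_ℓ| = 3 give: ℓ=3 → 2.
Total orbitals: 2.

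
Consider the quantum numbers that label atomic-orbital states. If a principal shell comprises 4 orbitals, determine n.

n = 2

n² = 4 ⇒ n = 2.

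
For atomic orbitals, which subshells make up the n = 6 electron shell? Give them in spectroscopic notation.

For n = 6, l runs from 0 to 5. In spectroscopic notation l = 0,1,2,… ↔ s,p,d,f,g,h,i, so the subshells are 6s, 6p, 6d, 6f, 6g, 6h.

6s, 6p, 6d, 6f, 6g, 6h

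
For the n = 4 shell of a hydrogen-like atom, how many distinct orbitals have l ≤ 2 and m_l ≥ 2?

Go through l = 0, …, 3 (the values permitted for n = 4).
Per l-value: l=2 → 1.
Total orbitals: 1.

1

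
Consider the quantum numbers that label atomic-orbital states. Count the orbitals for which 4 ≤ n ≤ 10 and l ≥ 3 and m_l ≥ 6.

For each n in the range, tally the orbitals obeying l ≥ 3 and m_l ≥ 6:
n=7 → 1; n=8 → 3; n=9 → 6; n=10 → 10.
Total orbitals: 1 + 3 + 6 + 10 = 20.

20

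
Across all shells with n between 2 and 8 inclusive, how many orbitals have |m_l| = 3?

30

Work shell by shell — for each n, count the (l, m_l) pairs that satisfy |m_l| = 3:
n=4 → 2; n=5 → 4; n=6 → 6; n=7 → 8; n=8 → 10.
Total orbitals: 2 + 4 + 6 + 8 + 10 = 30.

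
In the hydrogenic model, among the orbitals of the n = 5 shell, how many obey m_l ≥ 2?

6

For n = 5, l ranges over 0 … 4.
Per l-value: l=2 → 1; l=3 → 2; l=4 → 3.
Total orbitals: 1 + 2 + 3 = 6.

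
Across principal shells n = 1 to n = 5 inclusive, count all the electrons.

Shell n has n² orbitals: 1²=1 + 2²=4 + 3²=9 + 4²=16 + 5²=25 = 55 orbitals.
Two spin states per orbital: 2 × 55 = 110 electrons.

110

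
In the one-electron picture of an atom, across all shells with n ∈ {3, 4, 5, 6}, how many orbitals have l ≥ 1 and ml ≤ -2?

20

Treat each shell separately and count matching orbitals:
n=3 → 1; n=4 → 3; n=5 → 6; n=6 → 10.
Total orbitals: 1 + 3 + 6 + 10 = 20.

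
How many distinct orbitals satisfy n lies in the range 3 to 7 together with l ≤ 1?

Per-shell orbital counts meeting the constraint:
n=3 → 4; n=4 → 4; n=5 → 4; n=6 → 4; n=7 → 4.
Total orbitals: 4 + 4 + 4 + 4 + 4 = 20.

20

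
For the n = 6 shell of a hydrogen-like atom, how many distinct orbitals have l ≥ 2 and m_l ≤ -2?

10

The (l, m_l) pairs meeting l ≥ 2 and m_l ≤ -2 give: l=2 → 1; l=3 → 2; l=4 → 3; l=5 → 4.
Total orbitals: 1 + 2 + 3 + 4 = 10.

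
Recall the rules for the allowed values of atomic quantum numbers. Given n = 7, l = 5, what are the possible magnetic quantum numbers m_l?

m_l takes every integer from −l to +l. With l = 5 that gives the 11 values -5, -4, -3, -2, -1, 0, 1, 2, 3, 4, 5.

-5, -4, -3, -2, -1, 0, 1, 2, 3, 4, 5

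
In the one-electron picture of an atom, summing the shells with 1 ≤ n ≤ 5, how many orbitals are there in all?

Shell n has n² orbitals: 1²=1 + 2²=4 + 3²=9 + 4²=16 + 5²=25 = 55 orbitals.

55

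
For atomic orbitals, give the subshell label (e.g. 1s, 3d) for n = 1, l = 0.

l = 0 corresponds to the letter 's', so the subshell is 1s.

1s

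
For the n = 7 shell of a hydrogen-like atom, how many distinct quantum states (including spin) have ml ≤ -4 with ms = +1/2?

Go through l = 0, …, 6 (the values permitted for n = 7).
Contributions: l=4 → 1; l=5 → 2; l=6 → 3.
Orbitals: 1 + 2 + 3 = 6. With ms fixed to a single value there is one state per orbital, giving 6 states.

6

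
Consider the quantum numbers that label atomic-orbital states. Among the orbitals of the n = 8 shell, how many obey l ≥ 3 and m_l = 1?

5

With n = 8 the allowed l are 0, 1, …, 7.
Per l-value: l=3 → 1; l=4 → 1; l=5 → 1; l=6 → 1; l=7 → 1.
Total orbitals: 1 + 1 + 1 + 1 + 1 = 5.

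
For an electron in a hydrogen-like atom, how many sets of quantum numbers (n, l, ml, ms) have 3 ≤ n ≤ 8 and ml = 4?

Work shell by shell — for each n, count the (l, ml) pairs that satisfy ml = 4:
n=5 → 1; n=6 → 2; n=7 → 3; n=8 → 4.
Orbitals: 1 + 2 + 3 + 4 = 10. Including both spin states (ms = ±1/2) gives 2 × 10 = 20 states.

20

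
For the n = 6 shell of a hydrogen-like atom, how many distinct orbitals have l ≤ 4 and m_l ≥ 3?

For n = 6, l ranges over 0 … 5.
The (l, m_l) pairs meeting l ≤ 4 and m_l ≥ 3 give: l=3 → 1; l=4 → 2.
Total orbitals: 1 + 2 = 3.

3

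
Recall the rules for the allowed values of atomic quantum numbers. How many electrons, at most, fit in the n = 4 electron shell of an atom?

A shell holds 2n² electrons: 2 × 4² = 2 × 16 = 32.

32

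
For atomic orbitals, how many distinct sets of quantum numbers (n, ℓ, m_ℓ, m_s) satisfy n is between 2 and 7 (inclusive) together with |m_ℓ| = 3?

40

Per-shell orbital counts meeting the constraint:
n=4 → 2; n=5 → 4; n=6 → 6; n=7 → 8.
Orbitals: 2 + 4 + 6 + 8 = 20. Including both spin states (m_s = ±1/2) gives 2 × 20 = 40 states.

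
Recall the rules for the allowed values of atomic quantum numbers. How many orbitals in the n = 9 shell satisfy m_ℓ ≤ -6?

6

Go through ℓ = 0, …, 8 (the values permitted for n = 9).
Orbitals with m_ℓ ≤ -6, by ℓ: ℓ=6 → 1; ℓ=7 → 2; ℓ=8 → 3.
Total orbitals: 1 + 2 + 3 = 6.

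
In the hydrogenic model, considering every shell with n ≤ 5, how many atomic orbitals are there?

Total orbitals = 1² + 2² + 3² + 4² + 5² = 55.

55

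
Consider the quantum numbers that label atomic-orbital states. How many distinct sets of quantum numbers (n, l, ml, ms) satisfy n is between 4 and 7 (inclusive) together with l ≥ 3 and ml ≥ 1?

80

Work shell by shell — for each n, count the (l, ml) pairs that satisfy l ≥ 3 and ml ≥ 1:
n=4 → 3; n=5 → 7; n=6 → 12; n=7 → 18.
Orbitals: 3 + 7 + 12 + 18 = 40. Including both spin states (ms = ±1/2) gives 2 × 40 = 80 states.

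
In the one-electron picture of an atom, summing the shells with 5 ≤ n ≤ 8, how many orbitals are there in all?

174

Shell n has n² orbitals: 5²=25 + 6²=36 + 7²=49 + 8²=64 = 174 orbitals.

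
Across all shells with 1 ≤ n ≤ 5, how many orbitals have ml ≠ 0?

40

Treat each shell separately and count matching orbitals:
n=2 → 2; n=3 → 6; n=4 → 12; n=5 → 20.
Total orbitals: 2 + 6 + 12 + 20 = 40.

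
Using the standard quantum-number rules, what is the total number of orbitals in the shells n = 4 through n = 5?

41

Shell n has n² orbitals: 4²=16 + 5²=25 = 41 orbitals.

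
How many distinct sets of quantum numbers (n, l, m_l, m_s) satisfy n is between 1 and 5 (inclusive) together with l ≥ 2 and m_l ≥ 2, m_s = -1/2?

10

Go shell by shell, enumerating (l, m_l) with l ≥ 2 and m_l ≥ 2:
n=3 → 1; n=4 → 3; n=5 → 6.
Orbitals: 1 + 3 + 6 = 10. With m_s fixed to -1/2 there is one state per orbital, so 10 states.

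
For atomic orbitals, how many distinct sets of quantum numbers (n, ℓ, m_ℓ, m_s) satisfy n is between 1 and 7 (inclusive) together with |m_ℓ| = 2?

60

Treat each shell separately and count matching orbitals:
n=3 → 2; n=4 → 4; n=5 → 6; n=6 → 8; n=7 → 10.
Orbitals: 2 + 4 + 6 + 8 + 10 = 30. Including both spin states (m_s = ±1/2) gives 2 × 30 = 60 states.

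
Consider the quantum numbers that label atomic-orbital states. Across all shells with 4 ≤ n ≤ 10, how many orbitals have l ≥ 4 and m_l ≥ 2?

Work shell by shell — for each n, count the (l, m_l) pairs that satisfy l ≥ 4 and m_l ≥ 2:
n=5 → 3; n=6 → 7; n=7 → 12; n=8 → 18; n=9 → 25; n=10 → 33.
Total orbitals: 3 + 7 + 12 + 18 + 25 + 33 = 98.

98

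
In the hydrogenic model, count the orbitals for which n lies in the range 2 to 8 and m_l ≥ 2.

56

Treat each shell separately and count matching orbitals:
n=3 → 1; n=4 → 3; n=5 → 6; n=6 → 10; n=7 → 15; n=8 → 21.
Total orbitals: 1 + 3 + 6 + 10 + 15 + 21 = 56.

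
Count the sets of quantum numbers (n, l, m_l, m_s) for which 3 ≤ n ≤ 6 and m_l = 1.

28

Count contributing orbitals for each principal shell:
n=3 → 2; n=4 → 3; n=5 → 4; n=6 → 5.
Orbitals: 2 + 3 + 4 + 5 = 14. Including both spin states (m_s = ±1/2) gives 2 × 14 = 28 states.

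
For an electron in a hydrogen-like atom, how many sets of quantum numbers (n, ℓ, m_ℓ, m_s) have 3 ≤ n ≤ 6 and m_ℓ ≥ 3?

20

Work shell by shell — for each n, count the (ℓ, m_ℓ) pairs that satisfy m_ℓ ≥ 3:
n=4 → 1; n=5 → 3; n=6 → 6.
Orbitals: 1 + 3 + 6 = 10. Including both spin states (m_s = ±1/2) gives 2 × 10 = 20 states.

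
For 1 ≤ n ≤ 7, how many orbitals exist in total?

Total orbitals = 1² + 2² + 3² + 4² + 5² + 6² + 7² = 140.

140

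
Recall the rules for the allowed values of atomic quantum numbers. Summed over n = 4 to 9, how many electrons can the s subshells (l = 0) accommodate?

12

An s subshell (l = 0) exists for every n ≥ 1, so shells n = 4, 5, 6, 7, 8, 9 each contribute one — 6 subshells.
Since each s subshell holds 2(2·0+1) = 2 electrons, the total is 6 × 2 = 12.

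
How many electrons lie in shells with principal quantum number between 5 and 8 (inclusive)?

348

Shell n has n² orbitals: 5²=25 + 6²=36 + 7²=49 + 8²=64 = 174 orbitals.
Two spin states per orbital: 2 × 174 = 348 electrons.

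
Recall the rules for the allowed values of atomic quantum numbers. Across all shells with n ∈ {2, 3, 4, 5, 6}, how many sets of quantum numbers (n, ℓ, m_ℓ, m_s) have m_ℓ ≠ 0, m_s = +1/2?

70

For each n in the range, tally the orbitals obeying m_ℓ ≠ 0:
n=2 → 2; n=3 → 6; n=4 → 12; n=5 → 20; n=6 → 30.
Orbitals: 2 + 6 + 12 + 20 + 30 = 70. With m_s fixed to +1/2 there is one state per orbital, so 70 states.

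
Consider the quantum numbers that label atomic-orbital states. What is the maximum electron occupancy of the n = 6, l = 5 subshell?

A subshell with l = 5 has 2l+1 = 11 orbitals, each holding 2 electrons (spin ±1/2), so 11 × 2 = 22.

22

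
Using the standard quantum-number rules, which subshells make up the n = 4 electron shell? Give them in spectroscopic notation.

For n = 4, l runs from 0 to 3. In spectroscopic notation l = 0,1,2,… ↔ s,p,d,f,g,h,i, so the subshells are 4s, 4p, 4d, 4f.

4s, 4p, 4d, 4f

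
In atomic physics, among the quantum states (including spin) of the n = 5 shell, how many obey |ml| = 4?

Orbitals with |ml| = 4, by l: l=4 → 2.
Orbitals: 2. Each orbital carries two spin states, so 2 × 2 = 4 states.

4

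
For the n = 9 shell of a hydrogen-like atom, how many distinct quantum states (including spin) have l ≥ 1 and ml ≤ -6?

12

With n = 9 the allowed l are 0, 1, …, 8.
Per l-value: l=6 → 1; l=7 → 2; l=8 → 3.
Orbitals: 1 + 2 + 3 = 6. Each orbital carries two spin states, so 6 × 2 = 12 states.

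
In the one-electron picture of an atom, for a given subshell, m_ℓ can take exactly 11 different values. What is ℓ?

m_ℓ ranges over 2ℓ+1 integers, so 2ℓ+1 = 11 ⇒ ℓ = 5.

ℓ = 5 (h)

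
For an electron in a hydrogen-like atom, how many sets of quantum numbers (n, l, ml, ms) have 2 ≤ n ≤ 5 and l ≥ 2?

76

Go shell by shell, enumerating (l, ml) with l ≥ 2:
n=3 → 5; n=4 → 12; n=5 → 21.
Orbitals: 5 + 12 + 21 = 38. Including both spin states (ms = ±1/2) gives 2 × 38 = 76 states.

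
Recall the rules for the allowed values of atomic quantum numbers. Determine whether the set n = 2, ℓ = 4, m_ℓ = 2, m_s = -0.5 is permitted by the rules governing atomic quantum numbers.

The orbital quantum number must satisfy 0 ≤ ℓ ≤ n−1. With n = 2 the allowed ℓ values are 0, 1, so ℓ = 4 is out of range.

Invalid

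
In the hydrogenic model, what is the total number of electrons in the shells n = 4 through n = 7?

252

Shell n has n² orbitals: 4²=16 + 5²=25 + 6²=36 + 7²=49 = 126 orbitals.
Two spin states per orbital: 2 × 126 = 252 electrons.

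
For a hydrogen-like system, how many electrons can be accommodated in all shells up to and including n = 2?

10

Total orbitals = 1² + 2² = 5. Doubling for spin gives 10 electrons.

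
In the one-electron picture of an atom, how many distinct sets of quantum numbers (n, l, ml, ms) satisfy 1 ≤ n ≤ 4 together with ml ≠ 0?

Work shell by shell — for each n, count the (l, ml) pairs that satisfy ml ≠ 0:
n=2 → 2; n=3 → 6; n=4 → 12.
Orbitals: 2 + 6 + 12 = 20. Including both spin states (ms = ±1/2) gives 2 × 20 = 40 states.

40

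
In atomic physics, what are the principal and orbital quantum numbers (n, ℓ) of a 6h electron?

The leading integer gives n = 6; the letter 'h' means ℓ = 5.

n = 6, ℓ = 5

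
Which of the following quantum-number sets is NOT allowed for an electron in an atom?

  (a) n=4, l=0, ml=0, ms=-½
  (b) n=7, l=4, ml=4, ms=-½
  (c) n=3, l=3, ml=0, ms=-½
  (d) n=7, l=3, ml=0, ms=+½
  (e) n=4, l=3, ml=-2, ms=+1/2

(c)

(c) has l = 3 ≥ n = 3, violating 0 ≤ l ≤ n−1.
The remaining sets (a), (b), (d), (e) satisfy all four rules.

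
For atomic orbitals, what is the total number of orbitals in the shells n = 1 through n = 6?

91

Shell n has n² orbitals: 1²=1 + 2²=4 + 3²=9 + 4²=16 + 5²=25 + 6²=36 = 91 orbitals.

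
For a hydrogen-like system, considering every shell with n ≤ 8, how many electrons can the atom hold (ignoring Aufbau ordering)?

Total orbitals = 1² + 2² + 3² + 4² + 5² + 6² + 7² + 8² = 204. Doubling for spin gives 408 electrons.

408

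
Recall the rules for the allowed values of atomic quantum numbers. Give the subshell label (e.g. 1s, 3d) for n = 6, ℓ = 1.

ℓ = 1 corresponds to the letter 'p', so the subshell is 6p.

6p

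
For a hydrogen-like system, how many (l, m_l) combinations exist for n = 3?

The n = 3 shell contains n² = 3² = 9 orbitals.

9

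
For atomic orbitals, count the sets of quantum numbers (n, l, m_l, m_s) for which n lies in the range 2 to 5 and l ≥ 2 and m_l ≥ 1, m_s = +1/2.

16

Treat each shell separately and count matching orbitals:
n=3 → 2; n=4 → 5; n=5 → 9.
Orbitals: 2 + 5 + 9 = 16. With m_s fixed to +1/2 there is one state per orbital, so 16 states.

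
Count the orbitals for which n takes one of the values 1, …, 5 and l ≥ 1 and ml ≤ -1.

20

Count contributing orbitals for each principal shell:
n=2 → 1; n=3 → 3; n=4 → 6; n=5 → 10.
Total orbitals: 1 + 3 + 6 + 10 = 20.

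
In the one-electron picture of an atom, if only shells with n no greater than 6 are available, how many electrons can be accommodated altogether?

182

Total orbitals = 1² + 2² + 3² + 4² + 5² + 6² = 91. Doubling for spin gives 182 electrons.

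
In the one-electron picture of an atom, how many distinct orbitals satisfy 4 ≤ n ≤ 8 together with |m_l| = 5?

Treat each shell separately and count matching orbitals:
n=6 → 2; n=7 → 4; n=8 → 6.
Total orbitals: 2 + 4 + 6 = 12.

12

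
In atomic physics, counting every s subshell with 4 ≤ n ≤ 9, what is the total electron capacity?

12

An s subshell (ℓ = 0) exists for every n ≥ 1, so shells n = 4, 5, 6, 7, 8, 9 each contribute one — 6 subshells.
Since each s subshell holds 2(2·0+1) = 2 electrons, the total is 6 × 2 = 12.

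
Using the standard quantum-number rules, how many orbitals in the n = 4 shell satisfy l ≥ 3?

For n = 4, l ranges over 0 … 3.
Per l-value: l=3 → 7.
Total orbitals: 7.

7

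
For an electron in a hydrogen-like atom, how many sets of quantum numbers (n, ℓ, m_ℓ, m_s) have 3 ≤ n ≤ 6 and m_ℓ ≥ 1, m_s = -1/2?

34

Work shell by shell — for each n, count the (ℓ, m_ℓ) pairs that satisfy m_ℓ ≥ 1:
n=3 → 3; n=4 → 6; n=5 → 10; n=6 → 15.
Orbitals: 3 + 6 + 10 + 15 = 34. With m_s fixed to -1/2 there is one state per orbital, so 34 states.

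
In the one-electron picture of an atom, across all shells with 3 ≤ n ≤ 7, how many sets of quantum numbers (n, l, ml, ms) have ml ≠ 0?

220

Go shell by shell, enumerating (l, ml) with ml ≠ 0:
n=3 → 6; n=4 → 12; n=5 → 20; n=6 → 30; n=7 → 42.
Orbitals: 6 + 12 + 20 + 30 + 42 = 110. Including both spin states (ms = ±1/2) gives 2 × 110 = 220 states.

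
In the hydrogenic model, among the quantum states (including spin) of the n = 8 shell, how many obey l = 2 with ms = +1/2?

Go through l = 0, …, 7 (the values permitted for n = 8).
Per l-value: l=2 → 5.
Orbitals: 5. With ms fixed to a single value there is one state per orbital, giving 5 states.

5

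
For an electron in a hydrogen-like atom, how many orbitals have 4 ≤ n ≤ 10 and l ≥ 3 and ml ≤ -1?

Work shell by shell — for each n, count the (l, ml) pairs that satisfy l ≥ 3 and ml ≤ -1:
n=4 → 3; n=5 → 7; n=6 → 12; n=7 → 18; n=8 → 25; n=9 → 33; n=10 → 42.
Total orbitals: 3 + 7 + 12 + 18 + 25 + 33 + 42 = 140.

140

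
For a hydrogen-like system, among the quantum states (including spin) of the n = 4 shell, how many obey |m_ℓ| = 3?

4

The (ℓ, m_ℓ) pairs meeting |m_ℓ| = 3 give: ℓ=3 → 2.
Orbitals: 2. Each orbital carries two spin states, so 2 × 2 = 4 states.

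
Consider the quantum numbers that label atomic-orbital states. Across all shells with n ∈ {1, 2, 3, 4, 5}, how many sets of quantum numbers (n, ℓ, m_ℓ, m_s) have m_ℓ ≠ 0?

80

Count contributing orbitals for each principal shell:
n=2 → 2; n=3 → 6; n=4 → 12; n=5 → 20.
Orbitals: 2 + 6 + 12 + 20 = 40. Including both spin states (m_s = ±1/2) gives 2 × 40 = 80 states.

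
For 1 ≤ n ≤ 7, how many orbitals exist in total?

Total orbitals = 1² + 2² + 3² + 4² + 5² + 6² + 7² = 140.

140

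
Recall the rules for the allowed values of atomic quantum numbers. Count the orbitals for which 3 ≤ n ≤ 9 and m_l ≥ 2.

For each n in the range, tally the orbitals obeying m_l ≥ 2:
n=3 → 1; n=4 → 3; n=5 → 6; n=6 → 10; n=7 → 15; n=8 → 21; n=9 → 28.
Total orbitals: 1 + 3 + 6 + 10 + 15 + 21 + 28 = 84.

84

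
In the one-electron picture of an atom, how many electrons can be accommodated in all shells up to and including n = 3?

Total orbitals = 1² + 2² + 3² = 14. Doubling for spin gives 28 electrons.

28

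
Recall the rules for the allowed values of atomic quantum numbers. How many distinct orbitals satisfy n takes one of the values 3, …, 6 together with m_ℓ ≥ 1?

Per-shell orbital counts meeting the constraint:
n=3 → 3; n=4 → 6; n=5 → 10; n=6 → 15.
Total orbitals: 3 + 6 + 10 + 15 = 34.

34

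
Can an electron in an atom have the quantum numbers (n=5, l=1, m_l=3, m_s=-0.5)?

No

The magnetic quantum number must satisfy −l ≤ m_l ≤ l. With l = 1, m_l can only be -1, 0, 1, so m_l = 3 is forbidden.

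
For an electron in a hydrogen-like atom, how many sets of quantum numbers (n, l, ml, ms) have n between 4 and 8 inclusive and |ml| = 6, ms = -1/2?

Go shell by shell, enumerating (l, ml) with |ml| = 6:
n=7 → 2; n=8 → 4.
Orbitals: 2 + 4 = 6. With ms fixed to -1/2 there is one state per orbital, so 6 states.

6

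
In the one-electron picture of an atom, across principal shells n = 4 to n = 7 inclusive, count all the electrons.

Shell n has n² orbitals: 4²=16 + 5²=25 + 6²=36 + 7²=49 = 126 orbitals.
Two spin states per orbital: 2 × 126 = 252 electrons.

252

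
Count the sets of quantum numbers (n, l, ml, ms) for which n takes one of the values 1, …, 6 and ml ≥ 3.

20

Work shell by shell — for each n, count the (l, ml) pairs that satisfy ml ≥ 3:
n=4 → 1; n=5 → 3; n=6 → 6.
Orbitals: 1 + 3 + 6 = 10. Including both spin states (ms = ±1/2) gives 2 × 10 = 20 states.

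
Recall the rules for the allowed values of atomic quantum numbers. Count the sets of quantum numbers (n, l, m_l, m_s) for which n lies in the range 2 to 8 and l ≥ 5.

148

For each n in the range, tally the orbitals obeying l ≥ 5:
n=6 → 11; n=7 → 24; n=8 → 39.
Orbitals: 11 + 24 + 39 = 74. Including both spin states (m_s = ±1/2) gives 2 × 74 = 148 states.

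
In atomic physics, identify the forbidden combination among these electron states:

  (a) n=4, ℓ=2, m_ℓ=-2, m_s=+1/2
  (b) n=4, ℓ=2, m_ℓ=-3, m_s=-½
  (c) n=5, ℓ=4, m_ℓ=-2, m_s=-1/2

(b)

(b) has |m_ℓ| = 3 > ℓ = 2, violating −ℓ ≤ m_ℓ ≤ ℓ.
The remaining sets (a), (c) satisfy all four rules.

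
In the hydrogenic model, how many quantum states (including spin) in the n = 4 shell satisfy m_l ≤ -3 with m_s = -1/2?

1

With n = 4 the allowed l are 0, 1, …, 3.
Orbitals with m_l ≤ -3, by l: l=3 → 1.
Orbitals: 1. With m_s fixed to a single value there is one state per orbital, giving 1 state.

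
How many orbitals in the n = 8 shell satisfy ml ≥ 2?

21

Per l-value: l=2 → 1; l=3 → 2; l=4 → 3; l=5 → 4; l=6 → 5; l=7 → 6.
Total orbitals: 1 + 2 + 3 + 4 + 5 + 6 = 21.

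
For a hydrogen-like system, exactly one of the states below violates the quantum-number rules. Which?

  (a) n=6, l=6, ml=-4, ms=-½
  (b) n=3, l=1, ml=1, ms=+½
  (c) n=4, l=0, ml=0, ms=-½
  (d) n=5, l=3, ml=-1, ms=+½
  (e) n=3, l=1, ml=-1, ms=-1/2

(a) has l = 6 ≥ n = 6, violating 0 ≤ l ≤ n−1.
The remaining sets (b), (c), (d), (e) satisfy all four rules.

(a)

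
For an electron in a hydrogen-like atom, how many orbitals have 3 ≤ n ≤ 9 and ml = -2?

28

For each n in the range, tally the orbitals obeying ml = -2:
n=3 → 1; n=4 → 2; n=5 → 3; n=6 → 4; n=7 → 5; n=8 → 6; n=9 → 7.
Total orbitals: 1 + 2 + 3 + 4 + 5 + 6 + 7 = 28.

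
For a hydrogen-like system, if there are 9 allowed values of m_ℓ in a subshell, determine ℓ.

m_ℓ ranges over 2ℓ+1 integers, so 2ℓ+1 = 9 ⇒ ℓ = 4.

ℓ = 4 (g)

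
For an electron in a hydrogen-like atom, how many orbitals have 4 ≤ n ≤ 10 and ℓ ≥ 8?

For each n in the range, tally the orbitals obeying ℓ ≥ 8:
n=9 → 17; n=10 → 36.
Total orbitals: 17 + 36 = 53.

53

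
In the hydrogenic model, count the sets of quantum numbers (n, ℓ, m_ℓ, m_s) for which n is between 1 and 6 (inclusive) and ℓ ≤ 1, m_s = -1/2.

21

Treat each shell separately and count matching orbitals:
n=1 → 1; n=2 → 4; n=3 → 4; n=4 → 4; n=5 → 4; n=6 → 4.
Orbitals: 1 + 4 + 4 + 4 + 4 + 4 = 21. With m_s fixed to -1/2 there is one state per orbital, so 21 states.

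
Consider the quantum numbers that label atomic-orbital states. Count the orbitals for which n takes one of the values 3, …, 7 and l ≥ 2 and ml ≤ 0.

Per-shell orbital counts meeting the constraint:
n=3 → 3; n=4 → 7; n=5 → 12; n=6 → 18; n=7 → 25.
Total orbitals: 3 + 7 + 12 + 18 + 25 = 65.

65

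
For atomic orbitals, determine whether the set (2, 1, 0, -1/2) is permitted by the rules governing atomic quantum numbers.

Valid

n = 2 is a positive integer. ℓ = 1 satisfies 0 ≤ ℓ ≤ n−1 = 1. m_ℓ = 0 lies in the range −ℓ … +ℓ (here −1 … 1). m_s = -1/2 is one of ±1/2.
All four constraints are satisfied.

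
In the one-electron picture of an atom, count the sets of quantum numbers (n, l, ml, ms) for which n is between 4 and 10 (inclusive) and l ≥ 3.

616

Go shell by shell, enumerating (l, ml) with l ≥ 3:
n=4 → 7; n=5 → 16; n=6 → 27; n=7 → 40; n=8 → 55; n=9 → 72; n=10 → 91.
Orbitals: 7 + 16 + 27 + 40 + 55 + 72 + 91 = 308. Including both spin states (ms = ±1/2) gives 2 × 308 = 616 states.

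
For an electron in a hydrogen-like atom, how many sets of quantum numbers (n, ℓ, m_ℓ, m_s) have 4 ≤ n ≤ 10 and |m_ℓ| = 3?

Count contributing orbitals for each principal shell:
n=4 → 2; n=5 → 4; n=6 → 6; n=7 → 8; n=8 → 10; n=9 → 12; n=10 → 14.
Orbitals: 2 + 4 + 6 + 8 + 10 + 12 + 14 = 56. Including both spin states (m_s = ±1/2) gives 2 × 56 = 112 states.

112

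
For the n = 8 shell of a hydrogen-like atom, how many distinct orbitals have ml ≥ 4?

The (l, ml) pairs meeting ml ≥ 4 give: l=4 → 1; l=5 → 2; l=6 → 3; l=7 → 4.
Total orbitals: 1 + 2 + 3 + 4 = 10.

10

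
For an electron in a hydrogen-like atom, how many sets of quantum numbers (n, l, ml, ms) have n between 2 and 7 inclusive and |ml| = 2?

Work shell by shell — for each n, count the (l, ml) pairs that satisfy |ml| = 2:
n=3 → 2; n=4 → 4; n=5 → 6; n=6 → 8; n=7 → 10.
Orbitals: 2 + 4 + 6 + 8 + 10 = 30. Including both spin states (ms = ±1/2) gives 2 × 30 = 60 states.

60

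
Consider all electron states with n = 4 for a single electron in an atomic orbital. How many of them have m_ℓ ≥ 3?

2

The n = 4 shell has ℓ = 0 through 3; check each.
The (ℓ, m_ℓ) pairs meeting m_ℓ ≥ 3 give: ℓ=3 → 1.
Orbitals: 1. Each orbital carries two spin states, so 1 × 2 = 2 states.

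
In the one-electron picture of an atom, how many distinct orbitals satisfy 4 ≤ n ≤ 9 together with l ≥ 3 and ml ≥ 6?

10

Work shell by shell — for each n, count the (l, ml) pairs that satisfy l ≥ 3 and ml ≥ 6:
n=7 → 1; n=8 → 3; n=9 → 6.
Total orbitals: 1 + 3 + 6 = 10.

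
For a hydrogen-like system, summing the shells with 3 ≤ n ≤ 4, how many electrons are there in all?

Shell n has n² orbitals: 3²=9 + 4²=16 = 25 orbitals.
Two spin states per orbital: 2 × 25 = 50 electrons.

50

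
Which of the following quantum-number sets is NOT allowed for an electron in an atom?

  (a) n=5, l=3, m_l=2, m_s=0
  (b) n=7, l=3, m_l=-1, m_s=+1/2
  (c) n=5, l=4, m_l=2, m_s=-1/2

(a)

(a) has m_s = 0, but an electron's spin must be ±1/2.
The remaining sets (b), (c) satisfy all four rules.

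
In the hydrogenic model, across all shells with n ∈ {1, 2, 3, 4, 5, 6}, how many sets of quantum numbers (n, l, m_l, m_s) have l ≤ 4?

160

For each n in the range, tally the orbitals obeying l ≤ 4:
n=1 → 1; n=2 → 4; n=3 → 9; n=4 → 16; n=5 → 25; n=6 → 25.
Orbitals: 1 + 4 + 9 + 16 + 25 + 25 = 80. Including both spin states (m_s = ±1/2) gives 2 × 80 = 160 states.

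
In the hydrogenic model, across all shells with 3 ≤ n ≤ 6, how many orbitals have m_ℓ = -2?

10

Work shell by shell — for each n, count the (ℓ, m_ℓ) pairs that satisfy m_ℓ = -2:
n=3 → 1; n=4 → 2; n=5 → 3; n=6 → 4.
Total orbitals: 1 + 2 + 3 + 4 = 10.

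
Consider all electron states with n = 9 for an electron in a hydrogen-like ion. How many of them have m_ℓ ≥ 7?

6

For n = 9, ℓ ranges over 0 … 8.
Contributions: ℓ=7 → 1; ℓ=8 → 2.
Orbitals: 1 + 2 = 3. Each orbital carries two spin states, so 3 × 2 = 6 states.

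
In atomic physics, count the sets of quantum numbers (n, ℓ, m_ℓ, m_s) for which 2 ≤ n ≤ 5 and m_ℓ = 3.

Per-shell orbital counts meeting the constraint:
n=4 → 1; n=5 → 2.
Orbitals: 1 + 2 = 3. Including both spin states (m_s = ±1/2) gives 2 × 3 = 6 states.

6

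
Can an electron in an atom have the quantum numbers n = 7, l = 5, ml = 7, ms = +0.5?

The magnetic quantum number must satisfy −l ≤ ml ≤ l. With l = 5, ml can only be -5, -4, -3, -2, -1, 0, 1, 2, 3, 4, 5, so ml = 7 is forbidden.

Not allowed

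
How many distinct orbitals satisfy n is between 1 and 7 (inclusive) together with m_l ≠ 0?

Treat each shell separately and count matching orbitals:
n=2 → 2; n=3 → 6; n=4 → 12; n=5 → 20; n=6 → 30; n=7 → 42.
Total orbitals: 2 + 6 + 12 + 20 + 30 + 42 = 112.

112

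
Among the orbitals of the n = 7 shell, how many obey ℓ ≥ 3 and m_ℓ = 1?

Go through ℓ = 0, …, 6 (the values permitted for n = 7).
Orbitals with ℓ ≥ 3 and m_ℓ = 1, by ℓ: ℓ=3 → 1; ℓ=4 → 1; ℓ=5 → 1; ℓ=6 → 1.
Total orbitals: 1 + 1 + 1 + 1 = 4.

4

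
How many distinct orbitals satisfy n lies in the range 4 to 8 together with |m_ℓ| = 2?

40

Per-shell orbital counts meeting the constraint:
n=4 → 4; n=5 → 6; n=6 → 8; n=7 → 10; n=8 → 12.
Total orbitals: 4 + 6 + 8 + 10 + 12 = 40.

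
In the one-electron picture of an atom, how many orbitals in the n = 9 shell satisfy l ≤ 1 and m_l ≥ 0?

3

With n = 9 the allowed l are 0, 1, …, 8.
Per l-value: l=0 → 1; l=1 → 2.
Total orbitals: 1 + 2 = 3.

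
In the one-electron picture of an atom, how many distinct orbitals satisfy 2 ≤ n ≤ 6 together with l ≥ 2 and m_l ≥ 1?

For each n in the range, tally the orbitals obeying l ≥ 2 and m_l ≥ 1:
n=3 → 2; n=4 → 5; n=5 → 9; n=6 → 14.
Total orbitals: 2 + 5 + 9 + 14 = 30.

30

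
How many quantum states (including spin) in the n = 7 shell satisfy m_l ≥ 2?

With n = 7 the allowed l are 0, 1, …, 6.
The (l, m_l) pairs meeting m_l ≥ 2 give: l=2 → 1; l=3 → 2; l=4 → 3; l=5 → 4; l=6 → 5.
Orbitals: 1 + 2 + 3 + 4 + 5 = 15. Each orbital carries two spin states, so 15 × 2 = 30 states.

30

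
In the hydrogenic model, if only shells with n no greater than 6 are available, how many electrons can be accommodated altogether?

182

Total orbitals = 1² + 2² + 3² + 4² + 5² + 6² = 91. Doubling for spin gives 182 electrons.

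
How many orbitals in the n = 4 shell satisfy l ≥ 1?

With n = 4 the allowed l are 0, 1, …, 3.
Orbitals with l ≥ 1, by l: l=1 → 3; l=2 → 5; l=3 → 7.
Total orbitals: 3 + 5 + 7 = 15.

15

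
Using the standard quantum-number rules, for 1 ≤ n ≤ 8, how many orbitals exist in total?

204

Total orbitals = 1² + 2² + 3² + 4² + 5² + 6² + 7² + 8² = 204.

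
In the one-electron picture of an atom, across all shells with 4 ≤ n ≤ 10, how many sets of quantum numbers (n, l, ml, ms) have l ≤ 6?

Treat each shell separately and count matching orbitals:
n=4 → 16; n=5 → 25; n=6 → 36; n=7 → 49; n=8 → 49; n=9 → 49; n=10 → 49.
Orbitals: 16 + 25 + 36 + 49 + 49 + 49 + 49 = 273. Including both spin states (ms = ±1/2) gives 2 × 273 = 546 states.

546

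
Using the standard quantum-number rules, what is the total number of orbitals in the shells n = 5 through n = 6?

Shell n has n² orbitals: 5²=25 + 6²=36 = 61 orbitals.

61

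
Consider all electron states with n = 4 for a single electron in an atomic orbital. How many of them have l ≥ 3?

14

Go through l = 0, …, 3 (the values permitted for n = 4).
Contributions: l=3 → 7.
Orbitals: 7. Each orbital carries two spin states, so 7 × 2 = 14 states.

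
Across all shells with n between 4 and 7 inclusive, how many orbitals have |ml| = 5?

Treat each shell separately and count matching orbitals:
n=6 → 2; n=7 → 4.
Total orbitals: 2 + 4 = 6.

6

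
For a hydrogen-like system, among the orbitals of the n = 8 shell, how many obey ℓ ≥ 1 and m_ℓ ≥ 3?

15

Orbitals with ℓ ≥ 1 and m_ℓ ≥ 3, by ℓ: ℓ=3 → 1; ℓ=4 → 2; ℓ=5 → 3; ℓ=6 → 4; ℓ=7 → 5.
Total orbitals: 1 + 2 + 3 + 4 + 5 = 15.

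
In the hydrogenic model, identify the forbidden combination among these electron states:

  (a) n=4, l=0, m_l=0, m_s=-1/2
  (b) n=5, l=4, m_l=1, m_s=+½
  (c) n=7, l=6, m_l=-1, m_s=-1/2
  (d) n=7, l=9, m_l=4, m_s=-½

(d)

(d) has l = 9 ≥ n = 7, violating 0 ≤ l ≤ n−1.
The remaining sets (a), (b), (c) satisfy all four rules.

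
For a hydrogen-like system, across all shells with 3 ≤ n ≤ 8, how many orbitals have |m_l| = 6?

Go shell by shell, enumerating (l, m_l) with |m_l| = 6:
n=7 → 2; n=8 → 4.
Total orbitals: 2 + 4 = 6.

6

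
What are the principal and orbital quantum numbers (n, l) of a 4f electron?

n = 4, l = 3

The leading integer gives n = 4; the letter 'f' means l = 3.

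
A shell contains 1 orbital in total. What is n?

n² = 1 ⇒ n = 1.

n = 1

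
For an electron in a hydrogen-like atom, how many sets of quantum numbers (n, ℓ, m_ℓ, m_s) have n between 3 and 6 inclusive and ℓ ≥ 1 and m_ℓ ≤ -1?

Treat each shell separately and count matching orbitals:
n=3 → 3; n=4 → 6; n=5 → 10; n=6 → 15.
Orbitals: 3 + 6 + 10 + 15 = 34. Including both spin states (m_s = ±1/2) gives 2 × 34 = 68 states.

68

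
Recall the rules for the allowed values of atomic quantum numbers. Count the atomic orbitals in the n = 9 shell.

The n = 9 shell contains n² = 9² = 81 orbitals.

81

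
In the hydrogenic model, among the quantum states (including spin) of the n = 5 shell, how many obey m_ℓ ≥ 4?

2

Contributions: ℓ=4 → 1.
Orbitals: 1. Each orbital carries two spin states, so 1 × 2 = 2 states.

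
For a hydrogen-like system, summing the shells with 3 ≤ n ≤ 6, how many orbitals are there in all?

Shell n has n² orbitals: 3²=9 + 4²=16 + 5²=25 + 6²=36 = 86 orbitals.

86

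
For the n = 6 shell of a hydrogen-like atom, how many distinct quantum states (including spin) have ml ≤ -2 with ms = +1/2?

The (l, ml) pairs meeting ml ≤ -2 give: l=2 → 1; l=3 → 2; l=4 → 3; l=5 → 4.
Orbitals: 1 + 2 + 3 + 4 = 10. With ms fixed to a single value there is one state per orbital, giving 10 states.

10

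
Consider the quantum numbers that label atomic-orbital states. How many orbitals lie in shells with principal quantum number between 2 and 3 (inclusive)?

Shell n has n² orbitals: 2²=4 + 3²=9 = 13 orbitals.

13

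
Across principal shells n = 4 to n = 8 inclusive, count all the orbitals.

190

Shell n has n² orbitals: 4²=16 + 5²=25 + 6²=36 + 7²=49 + 8²=64 = 190 orbitals.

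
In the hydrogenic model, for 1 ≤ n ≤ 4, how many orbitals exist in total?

30

Total orbitals = 1² + 2² + 3² + 4² = 30.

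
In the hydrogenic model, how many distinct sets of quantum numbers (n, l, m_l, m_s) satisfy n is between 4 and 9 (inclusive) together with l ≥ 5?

Count contributing orbitals for each principal shell:
n=6 → 11; n=7 → 24; n=8 → 39; n=9 → 56.
Orbitals: 11 + 24 + 39 + 56 = 130. Including both spin states (m_s = ±1/2) gives 2 × 130 = 260 states.

260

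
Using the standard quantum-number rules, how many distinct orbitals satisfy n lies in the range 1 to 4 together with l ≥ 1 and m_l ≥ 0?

Work shell by shell — for each n, count the (l, m_l) pairs that satisfy l ≥ 1 and m_l ≥ 0:
n=2 → 2; n=3 → 5; n=4 → 9.
Total orbitals: 2 + 5 + 9 = 16.

16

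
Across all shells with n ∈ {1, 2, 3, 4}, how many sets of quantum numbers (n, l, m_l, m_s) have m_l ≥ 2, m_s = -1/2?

For each n in the range, tally the orbitals obeying m_l ≥ 2:
n=3 → 1; n=4 → 3.
Orbitals: 1 + 3 = 4. With m_s fixed to -1/2 there is one state per orbital, so 4 states.

4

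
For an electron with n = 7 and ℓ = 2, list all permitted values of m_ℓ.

m_ℓ takes every integer from −ℓ to +ℓ. With ℓ = 2 that gives the 5 values -2, -1, 0, 1, 2.

-2, -1, 0, 1, 2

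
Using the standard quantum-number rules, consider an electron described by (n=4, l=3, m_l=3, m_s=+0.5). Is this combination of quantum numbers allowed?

Yes

n = 4 is a positive integer. l = 3 satisfies 0 ≤ l ≤ n−1 = 3. m_l = 3 lies in the range −l … +l (here −3 … 3). m_s = +1/2 is one of ±1/2.
All four constraints are satisfied.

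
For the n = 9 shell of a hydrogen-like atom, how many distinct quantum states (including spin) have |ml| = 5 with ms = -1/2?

8

The n = 9 shell has l = 0 through 8; check each.
Contributions: l=5 → 2; l=6 → 2; l=7 → 2; l=8 → 2.
Orbitals: 2 + 2 + 2 + 2 = 8. With ms fixed to a single value there is one state per orbital, giving 8 states.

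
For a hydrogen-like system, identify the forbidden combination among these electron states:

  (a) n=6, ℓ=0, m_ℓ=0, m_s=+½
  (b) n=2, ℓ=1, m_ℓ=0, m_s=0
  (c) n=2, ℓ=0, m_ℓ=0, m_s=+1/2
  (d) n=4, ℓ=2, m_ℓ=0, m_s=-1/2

(b) has m_s = 0, but an electron's spin must be ±1/2.
The remaining sets (a), (c), (d) satisfy all four rules.

(b)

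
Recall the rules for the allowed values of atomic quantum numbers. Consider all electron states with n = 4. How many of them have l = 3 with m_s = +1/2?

7

Go through l = 0, …, 3 (the values permitted for n = 4).
Per l-value: l=3 → 7.
Orbitals: 7. With m_s fixed to a single value there is one state per orbital, giving 7 states.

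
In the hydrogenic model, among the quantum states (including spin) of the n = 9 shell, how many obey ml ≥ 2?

56

For n = 9, l ranges over 0 … 8.
Orbitals with ml ≥ 2, by l: l=2 → 1; l=3 → 2; l=4 → 3; l=5 → 4; l=6 → 5; l=7 → 6; l=8 → 7.
Orbitals: 1 + 2 + 3 + 4 + 5 + 6 + 7 = 28. Each orbital carries two spin states, so 28 × 2 = 56 states.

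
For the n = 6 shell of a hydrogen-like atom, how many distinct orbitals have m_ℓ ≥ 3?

With n = 6 the allowed ℓ are 0, 1, …, 5.
Contributions: ℓ=3 → 1; ℓ=4 → 2; ℓ=5 → 3.
Total orbitals: 1 + 2 + 3 = 6.

6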